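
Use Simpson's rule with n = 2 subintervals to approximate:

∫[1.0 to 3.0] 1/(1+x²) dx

f(x) = 1/(1+x²)
a = 1.0, b = 3.0, n = 2
h = (b - a)/n = 1.000000

Simpson's rule: (h/3)[f(x₀) + 4f(x₁) + 2f(x₂) + ... + f(xₙ)]

x_0 = 1.0000, f(x_0) = 0.500000, coefficient = 1
x_1 = 2.0000, f(x_1) = 0.200000, coefficient = 4
x_2 = 3.0000, f(x_2) = 0.100000, coefficient = 1

I ≈ (1.000000/3) × 1.400000 = 0.466667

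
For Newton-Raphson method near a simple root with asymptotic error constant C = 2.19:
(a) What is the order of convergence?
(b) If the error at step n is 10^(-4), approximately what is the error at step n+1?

(a) Newton-Raphson has quadratic (order 2) convergence near simple roots.
    This means |e_{n+1}| ≈ C|e_n|².

(b) With |e_n| = 10^(-4) and C = 2.19:
    |e_{n+1}| ≈ 2.19 × (10^(-4))² = 2.19 × 10^(-8)

(a) 2 (quadratic); (b) |e_{n+1}| ≈ 2.190e-08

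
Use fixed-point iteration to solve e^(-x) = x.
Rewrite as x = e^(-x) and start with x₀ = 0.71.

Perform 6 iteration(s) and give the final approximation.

Equation: e^(-x) = x
Fixed-point form: x = e^(-x)
x₀ = 0.71

x_1 = g(0.710000) = 0.491644
x_2 = g(0.491644) = 0.611620
x_3 = g(0.611620) = 0.542471
x_4 = g(0.542471) = 0.581310
x_5 = g(0.581310) = 0.559165
x_6 = g(0.559165) = 0.571686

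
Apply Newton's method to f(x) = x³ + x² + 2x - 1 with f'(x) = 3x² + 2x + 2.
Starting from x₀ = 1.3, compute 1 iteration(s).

f(x) = x³ + x² + 2x - 1
f'(x) = 3x² + 2x + 2
x₀ = 1.3

Newton-Raphson formula: x_{n+1} = x_n - f(x_n)/f'(x_n)

Iteration 1:
  f(1.300000) = 5.487000
  f'(1.300000) = 9.670000
  x_1 = 1.300000 - 5.487000/9.670000 = 0.732575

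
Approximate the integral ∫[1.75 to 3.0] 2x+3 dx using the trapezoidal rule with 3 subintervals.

f(x) = 2x+3
a = 1.75, b = 3.0, n = 3
h = (b - a)/n = 0.416667

Trapezoidal rule: (h/2)[f(x₀) + 2f(x₁) + 2f(x₂) + ... + f(xₙ)]

x_0 = 1.7500, f(x_0) = 6.500000, coefficient = 1
x_1 = 2.1667, f(x_1) = 7.333333, coefficient = 2
x_2 = 2.5833, f(x_2) = 8.166667, coefficient = 2
x_3 = 3.0000, f(x_3) = 9.000000, coefficient = 1

I ≈ (0.416667/2) × 46.500000 = 9.687500
Exact value: 9.687500
Error: 0.000000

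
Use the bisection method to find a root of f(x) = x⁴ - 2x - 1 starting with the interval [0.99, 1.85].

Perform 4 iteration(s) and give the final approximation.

f(x) = x⁴ - 2x - 1
Initial interval: [0.99, 1.85]

Iteration 1:
  c_1 = (0.990000 + 1.850000)/2 = 1.420000
  f(c_1) = f(1.420000) = 0.225869
  f(a) × f(c) < 0, new interval: [0.990000, 1.420000]
Iteration 2:
  c_2 = (0.990000 + 1.420000)/2 = 1.205000
  f(c_2) = f(1.205000) = -1.301623
  f(a) × f(c) ≥ 0, new interval: [1.205000, 1.420000]
Iteration 3:
  c_3 = (1.205000 + 1.420000)/2 = 1.312500
  f(c_3) = f(1.312500) = -0.657455
  f(a) × f(c) ≥ 0, new interval: [1.312500, 1.420000]
Iteration 4:
  c_4 = (1.312500 + 1.420000)/2 = 1.366250
  f(c_4) = f(1.366250) = -0.248159
  f(a) × f(c) ≥ 0, new interval: [1.366250, 1.420000]

After 4 iteration(s), the approximation is c_4 = 1.366250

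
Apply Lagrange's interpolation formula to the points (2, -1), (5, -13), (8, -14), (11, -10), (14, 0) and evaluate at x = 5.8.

Lagrange interpolation formula:
P(x) = Σ yᵢ × Lᵢ(x)
where Lᵢ(x) = Π_{j≠i} (x - xⱼ)/(xᵢ - xⱼ)

L_0(5.8) = (5.8 - 5)/(2 - 5) × (5.8 - 8)/(2 - 8) × (5.8 - 11)/(2 - 11) × (5.8 - 14)/(2 - 14) = -0.038604
L_1(5.8) = (5.8 - 2)/(5 - 2) × (5.8 - 8)/(5 - 8) × (5.8 - 11)/(5 - 11) × (5.8 - 14)/(5 - 14) = 0.733478
L_2(5.8) = (5.8 - 2)/(8 - 2) × (5.8 - 5)/(8 - 5) × (5.8 - 11)/(8 - 11) × (5.8 - 14)/(8 - 14) = 0.400079
L_3(5.8) = (5.8 - 2)/(11 - 2) × (5.8 - 5)/(11 - 5) × (5.8 - 8)/(11 - 8) × (5.8 - 14)/(11 - 14) = -0.112843
L_4(5.8) = (5.8 - 2)/(14 - 2) × (5.8 - 5)/(14 - 5) × (5.8 - 8)/(14 - 8) × (5.8 - 11)/(14 - 11) = 0.017890

P(5.8) = (-1)×L_0(5.8) + (-13)×L_1(5.8) + (-14)×L_2(5.8) + (-10)×L_3(5.8) + 0×L_4(5.8)
P(5.8) = -13.969291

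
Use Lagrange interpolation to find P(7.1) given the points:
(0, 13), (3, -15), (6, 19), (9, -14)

Lagrange interpolation formula:
P(x) = Σ yᵢ × Lᵢ(x)
where Lᵢ(x) = Π_{j≠i} (x - xⱼ)/(xᵢ - xⱼ)

L_0(7.1) = (7.1 - 3)/(0 - 3) × (7.1 - 6)/(0 - 6) × (7.1 - 9)/(0 - 9) = 0.052895
L_1(7.1) = (7.1 - 0)/(3 - 0) × (7.1 - 6)/(3 - 6) × (7.1 - 9)/(3 - 9) = -0.274796
L_2(7.1) = (7.1 - 0)/(6 - 0) × (7.1 - 3)/(6 - 3) × (7.1 - 9)/(6 - 9) = 1.024241
L_3(7.1) = (7.1 - 0)/(9 - 0) × (7.1 - 3)/(9 - 3) × (7.1 - 6)/(9 - 6) = 0.197660

P(7.1) = 13×L_0(7.1) + (-15)×L_1(7.1) + 19×L_2(7.1) + (-14)×L_3(7.1)
P(7.1) = 21.502907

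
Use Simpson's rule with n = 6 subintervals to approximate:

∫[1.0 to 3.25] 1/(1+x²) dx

f(x) = 1/(1+x²)
a = 1.0, b = 3.25, n = 6
h = (b - a)/n = 0.375000

Simpson's rule: (h/3)[f(x₀) + 4f(x₁) + 2f(x₂) + ... + f(xₙ)]

x_0 = 1.0000, f(x_0) = 0.500000, coefficient = 1
x_1 = 1.3750, f(x_1) = 0.345946, coefficient = 4
x_2 = 1.7500, f(x_2) = 0.246154, coefficient = 2
x_3 = 2.1250, f(x_3) = 0.181303, coefficient = 4
x_4 = 2.5000, f(x_4) = 0.137931, coefficient = 2
x_5 = 2.8750, f(x_5) = 0.107926, coefficient = 4
x_6 = 3.2500, f(x_6) = 0.086486, coefficient = 1

I ≈ (0.375000/3) × 3.895356 = 0.486919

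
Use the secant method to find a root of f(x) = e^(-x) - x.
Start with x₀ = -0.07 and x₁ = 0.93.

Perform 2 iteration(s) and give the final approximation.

f(x) = e^(-x) - x
x₀ = -0.07, x₁ = 0.93

Secant formula: x_{n+1} = x_n - f(x_n)(x_n - x_{n-1})/(f(x_n) - f(x_{n-1}))

Iteration 1:
  f(-0.070000) = 1.142508
  f(0.930000) = -0.535446
  x_2 = 0.930000 - (-0.535446)×(0.930000 - (-0.070000))/(-0.535446 - 1.142508)
       = 0.610893
Iteration 2:
  f(0.930000) = -0.535446
  f(0.610893) = -0.068028
  x_3 = 0.610893 - (-0.068028)×(0.610893 - 0.930000)/(-0.068028 - (-0.535446))
       = 0.564451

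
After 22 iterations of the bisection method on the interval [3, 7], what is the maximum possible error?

Bisection error bound: |error| ≤ (b-a)/2^n
|error| ≤ (7 - 3)/2^22 = 4/2^22
|error| ≤ 0.0000009537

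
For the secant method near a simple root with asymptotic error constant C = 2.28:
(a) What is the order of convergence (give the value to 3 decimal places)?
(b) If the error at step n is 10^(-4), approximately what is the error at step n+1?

(a) Secant method has superlinear convergence with order φ = (1+√5)/2 ≈ 1.618.
    This means |e_{n+1}| ≈ C|e_n|^1.618.

(b) With |e_n| = 10^(-4) and C = 2.28:
    |e_{n+1}| ≈ 2.28 × (10^(-4))^1.618 = 2.28 × 10^(-6.47)

(a) ≈ 1.618 (golden ratio); (b) |e_{n+1}| ≈ 7.688e-07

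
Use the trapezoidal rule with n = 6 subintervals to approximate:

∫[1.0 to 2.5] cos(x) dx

f(x) = cos(x)
a = 1.0, b = 2.5, n = 6
h = (b - a)/n = 0.250000

Trapezoidal rule: (h/2)[f(x₀) + 2f(x₁) + 2f(x₂) + ... + f(xₙ)]

x_0 = 1.0000, f(x_0) = 0.540302, coefficient = 1
x_1 = 1.2500, f(x_1) = 0.315322, coefficient = 2
x_2 = 1.5000, f(x_2) = 0.070737, coefficient = 2
x_3 = 1.7500, f(x_3) = -0.178246, coefficient = 2
x_4 = 2.0000, f(x_4) = -0.416147, coefficient = 2
x_5 = 2.2500, f(x_5) = -0.628174, coefficient = 2
x_6 = 2.5000, f(x_6) = -0.801144, coefficient = 1

I ≈ (0.250000/2) × -1.933855 = -0.241732
Exact value: -0.242999
Error: 0.001267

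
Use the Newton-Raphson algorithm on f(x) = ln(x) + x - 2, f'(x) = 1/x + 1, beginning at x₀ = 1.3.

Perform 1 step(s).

f(x) = ln(x) + x - 2
f'(x) = 1/x + 1
x₀ = 1.3

Newton-Raphson formula: x_{n+1} = x_n - f(x_n)/f'(x_n)

Iteration 1:
  f(1.300000) = -0.437636
  f'(1.300000) = 1.769231
  x_1 = 1.300000 - (-0.437636)/1.769231 = 1.547359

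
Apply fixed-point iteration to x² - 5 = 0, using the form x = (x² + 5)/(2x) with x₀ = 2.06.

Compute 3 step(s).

Equation: x² - 5 = 0
Fixed-point form: x = (x² + 5)/(2x)
x₀ = 2.06

x_1 = g(2.060000) = 2.243592
x_2 = g(2.243592) = 2.236081
x_3 = g(2.236081) = 2.236068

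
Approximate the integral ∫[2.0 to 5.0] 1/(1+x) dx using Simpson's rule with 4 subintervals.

f(x) = 1/(1+x)
a = 2.0, b = 5.0, n = 4
h = (b - a)/n = 0.750000

Simpson's rule: (h/3)[f(x₀) + 4f(x₁) + 2f(x₂) + ... + f(xₙ)]

x_0 = 2.0000, f(x_0) = 0.333333, coefficient = 1
x_1 = 2.7500, f(x_1) = 0.266667, coefficient = 4
x_2 = 3.5000, f(x_2) = 0.222222, coefficient = 2
x_3 = 4.2500, f(x_3) = 0.190476, coefficient = 4
x_4 = 5.0000, f(x_4) = 0.166667, coefficient = 1

I ≈ (0.750000/3) × 2.773016 = 0.693254
Exact value: 0.693147
Error: 0.000107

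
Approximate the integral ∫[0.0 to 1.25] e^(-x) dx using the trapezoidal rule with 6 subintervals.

f(x) = e^(-x)
a = 0.0, b = 1.25, n = 6
h = (b - a)/n = 0.208333

Trapezoidal rule: (h/2)[f(x₀) + 2f(x₁) + 2f(x₂) + ... + f(xₙ)]

x_0 = 0.0000, f(x_0) = 1.000000, coefficient = 1
x_1 = 0.2083, f(x_1) = 0.811936, coefficient = 2
x_2 = 0.4167, f(x_2) = 0.659241, coefficient = 2
x_3 = 0.6250, f(x_3) = 0.535261, coefficient = 2
x_4 = 0.8333, f(x_4) = 0.434598, coefficient = 2
x_5 = 1.0417, f(x_5) = 0.352866, coefficient = 2
x_6 = 1.2500, f(x_6) = 0.286505, coefficient = 1

I ≈ (0.208333/2) × 6.874310 = 0.716074
Exact value: 0.713495
Error: 0.002579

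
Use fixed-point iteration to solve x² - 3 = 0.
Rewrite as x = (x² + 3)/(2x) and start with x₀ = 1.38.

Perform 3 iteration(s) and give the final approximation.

Equation: x² - 3 = 0
Fixed-point form: x = (x² + 3)/(2x)
x₀ = 1.38

x_1 = g(1.380000) = 1.776957
x_2 = g(1.776957) = 1.732618
x_3 = g(1.732618) = 1.732051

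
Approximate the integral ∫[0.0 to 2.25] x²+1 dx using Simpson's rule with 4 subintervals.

f(x) = x²+1
a = 0.0, b = 2.25, n = 4
h = (b - a)/n = 0.562500

Simpson's rule: (h/3)[f(x₀) + 4f(x₁) + 2f(x₂) + ... + f(xₙ)]

x_0 = 0.0000, f(x_0) = 1.000000, coefficient = 1
x_1 = 0.5625, f(x_1) = 1.316406, coefficient = 4
x_2 = 1.1250, f(x_2) = 2.265625, coefficient = 2
x_3 = 1.6875, f(x_3) = 3.847656, coefficient = 4
x_4 = 2.2500, f(x_4) = 6.062500, coefficient = 1

I ≈ (0.562500/3) × 32.250000 = 6.046875
Exact value: 6.046875
Error: 0.000000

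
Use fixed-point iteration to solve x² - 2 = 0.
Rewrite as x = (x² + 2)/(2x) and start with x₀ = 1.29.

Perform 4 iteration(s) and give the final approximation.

Equation: x² - 2 = 0
Fixed-point form: x = (x² + 2)/(2x)
x₀ = 1.29

x_1 = g(1.290000) = 1.420194
x_2 = g(1.420194) = 1.414226
x_3 = g(1.414226) = 1.414214
x_4 = g(1.414214) = 1.414214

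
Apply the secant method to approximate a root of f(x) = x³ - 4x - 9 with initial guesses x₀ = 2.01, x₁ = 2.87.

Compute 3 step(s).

f(x) = x³ - 4x - 9
x₀ = 2.01, x₁ = 2.87

Secant formula: x_{n+1} = x_n - f(x_n)(x_n - x_{n-1})/(f(x_n) - f(x_{n-1}))

Iteration 1:
  f(2.010000) = -8.919399
  f(2.870000) = 3.159903
  x_2 = 2.870000 - 3.159903×(2.870000 - 2.010000)/(3.159903 - (-8.919399))
       = 2.645027
Iteration 2:
  f(2.870000) = 3.159903
  f(2.645027) = -1.075055
  x_3 = 2.645027 - (-1.075055)×(2.645027 - 2.870000)/(-1.075055 - 3.159903)
       = 2.702137
Iteration 3:
  f(2.645027) = -1.075055
  f(2.702137) = -0.078775
  x_4 = 2.702137 - (-0.078775)×(2.702137 - 2.645027)/(-0.078775 - (-1.075055))
       = 2.706653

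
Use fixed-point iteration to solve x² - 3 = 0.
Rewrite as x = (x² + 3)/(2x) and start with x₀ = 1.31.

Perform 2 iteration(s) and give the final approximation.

Equation: x² - 3 = 0
Fixed-point form: x = (x² + 3)/(2x)
x₀ = 1.31

x_1 = g(1.310000) = 1.800038
x_2 = g(1.800038) = 1.733335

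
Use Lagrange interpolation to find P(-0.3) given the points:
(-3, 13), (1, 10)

Lagrange interpolation formula:
P(x) = Σ yᵢ × Lᵢ(x)
where Lᵢ(x) = Π_{j≠i} (x - xⱼ)/(xᵢ - xⱼ)

L_0(-0.3) = (-0.3 - 1)/(-3 - 1) = 0.325000
L_1(-0.3) = (-0.3 - (-3))/(1 - (-3)) = 0.675000

P(-0.3) = 13×L_0(-0.3) + 10×L_1(-0.3)
P(-0.3) = 10.975000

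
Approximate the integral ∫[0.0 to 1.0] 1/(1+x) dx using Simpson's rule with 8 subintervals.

f(x) = 1/(1+x)
a = 0.0, b = 1.0, n = 8
h = (b - a)/n = 0.125000

Simpson's rule: (h/3)[f(x₀) + 4f(x₁) + 2f(x₂) + ... + f(xₙ)]

x_0 = 0.0000, f(x_0) = 1.000000, coefficient = 1
x_1 = 0.1250, f(x_1) = 0.888889, coefficient = 4
x_2 = 0.2500, f(x_2) = 0.800000, coefficient = 2
x_3 = 0.3750, f(x_3) = 0.727273, coefficient = 4
x_4 = 0.5000, f(x_4) = 0.666667, coefficient = 2
x_5 = 0.6250, f(x_5) = 0.615385, coefficient = 4
x_6 = 0.7500, f(x_6) = 0.571429, coefficient = 2
x_7 = 0.8750, f(x_7) = 0.533333, coefficient = 4
x_8 = 1.0000, f(x_8) = 0.500000, coefficient = 1

I ≈ (0.125000/3) × 16.635709 = 0.693155
Exact value: 0.693147
Error: 0.000007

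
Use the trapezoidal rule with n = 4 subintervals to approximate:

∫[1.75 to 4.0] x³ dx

f(x) = x³
a = 1.75, b = 4.0, n = 4
h = (b - a)/n = 0.562500

Trapezoidal rule: (h/2)[f(x₀) + 2f(x₁) + 2f(x₂) + ... + f(xₙ)]

x_0 = 1.7500, f(x_0) = 5.359375, coefficient = 1
x_1 = 2.3125, f(x_1) = 12.366455, coefficient = 2
x_2 = 2.8750, f(x_2) = 23.763672, coefficient = 2
x_3 = 3.4375, f(x_3) = 40.618896, coefficient = 2
x_4 = 4.0000, f(x_4) = 64.000000, coefficient = 1

I ≈ (0.562500/2) × 222.857422 = 62.678650
Exact value: 61.655273
Error: 1.023376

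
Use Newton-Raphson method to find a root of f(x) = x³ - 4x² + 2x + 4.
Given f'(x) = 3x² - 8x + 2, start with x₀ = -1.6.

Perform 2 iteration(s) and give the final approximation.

f(x) = x³ - 4x² + 2x + 4
f'(x) = 3x² - 8x + 2
x₀ = -1.6

Newton-Raphson formula: x_{n+1} = x_n - f(x_n)/f'(x_n)

Iteration 1:
  f(-1.600000) = -13.536000
  f'(-1.600000) = 22.480000
  x_1 = -1.600000 - (-13.536000)/22.480000 = -0.997865
Iteration 2:
  f(-0.997865) = -2.972274
  f'(-0.997865) = 12.970120
  x_2 = -0.997865 - (-2.972274)/12.970120 = -0.768702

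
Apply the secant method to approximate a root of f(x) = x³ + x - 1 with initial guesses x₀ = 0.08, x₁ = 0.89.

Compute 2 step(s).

f(x) = x³ + x - 1
x₀ = 0.08, x₁ = 0.89

Secant formula: x_{n+1} = x_n - f(x_n)(x_n - x_{n-1})/(f(x_n) - f(x_{n-1}))

Iteration 1:
  f(0.080000) = -0.919488
  f(0.890000) = 0.594969
  x_2 = 0.890000 - 0.594969×(0.890000 - 0.080000)/(0.594969 - (-0.919488))
       = 0.571784
Iteration 2:
  f(0.890000) = 0.594969
  f(0.571784) = -0.241279
  x_3 = 0.571784 - (-0.241279)×(0.571784 - 0.890000)/(-0.241279 - 0.594969)
       = 0.663597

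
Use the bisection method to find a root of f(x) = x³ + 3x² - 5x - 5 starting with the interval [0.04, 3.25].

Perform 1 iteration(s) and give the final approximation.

f(x) = x³ + 3x² - 5x - 5
Initial interval: [0.04, 3.25]

Iteration 1:
  c_1 = (0.040000 + 3.250000)/2 = 1.645000
  f(c_1) = f(1.645000) = -0.655514
  f(a) × f(c) ≥ 0, new interval: [1.645000, 3.250000]

After 1 iteration(s), the approximation is c_1 = 1.645000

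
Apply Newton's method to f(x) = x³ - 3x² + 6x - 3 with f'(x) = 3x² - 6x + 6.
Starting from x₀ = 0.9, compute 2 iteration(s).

f(x) = x³ - 3x² + 6x - 3
f'(x) = 3x² - 6x + 6
x₀ = 0.9

Newton-Raphson formula: x_{n+1} = x_n - f(x_n)/f'(x_n)

Iteration 1:
  f(0.900000) = 0.699000
  f'(0.900000) = 3.030000
  x_1 = 0.900000 - 0.699000/3.030000 = 0.669307
Iteration 2:
  f(0.669307) = -0.028243
  f'(0.669307) = 3.328074
  x_2 = 0.669307 - (-0.028243)/3.328074 = 0.677793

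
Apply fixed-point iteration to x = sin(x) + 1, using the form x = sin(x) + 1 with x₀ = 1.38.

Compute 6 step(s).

Equation: x = sin(x) + 1
Fixed-point form: x = sin(x) + 1
x₀ = 1.38

x_1 = g(1.380000) = 1.981854
x_2 = g(1.981854) = 1.916699
x_3 = g(1.916699) = 1.940770
x_4 = g(1.940770) = 1.932337
x_5 = g(1.932337) = 1.935353
x_6 = g(1.935353) = 1.934282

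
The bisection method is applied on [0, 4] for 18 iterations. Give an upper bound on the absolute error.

Bisection error bound: |error| ≤ (b-a)/2^n
|error| ≤ (4 - 0)/2^18 = 4/2^18
|error| ≤ 0.0000152588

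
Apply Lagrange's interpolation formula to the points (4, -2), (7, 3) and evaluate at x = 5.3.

Lagrange interpolation formula:
P(x) = Σ yᵢ × Lᵢ(x)
where Lᵢ(x) = Π_{j≠i} (x - xⱼ)/(xᵢ - xⱼ)

L_0(5.3) = (5.3 - 7)/(4 - 7) = 0.566667
L_1(5.3) = (5.3 - 4)/(7 - 4) = 0.433333

P(5.3) = (-2)×L_0(5.3) + 3×L_1(5.3)
P(5.3) = 0.166667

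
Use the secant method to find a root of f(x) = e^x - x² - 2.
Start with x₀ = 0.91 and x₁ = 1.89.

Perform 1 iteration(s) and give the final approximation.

f(x) = e^x - x² - 2
x₀ = 0.91, x₁ = 1.89

Secant formula: x_{n+1} = x_n - f(x_n)(x_n - x_{n-1})/(f(x_n) - f(x_{n-1}))

Iteration 1:
  f(0.910000) = -0.343777
  f(1.890000) = 1.047269
  x_2 = 1.890000 - 1.047269×(1.890000 - 0.910000)/(1.047269 - (-0.343777))
       = 1.152193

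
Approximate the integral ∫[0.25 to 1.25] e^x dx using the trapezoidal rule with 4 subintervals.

f(x) = e^x
a = 0.25, b = 1.25, n = 4
h = (b - a)/n = 0.250000

Trapezoidal rule: (h/2)[f(x₀) + 2f(x₁) + 2f(x₂) + ... + f(xₙ)]

x_0 = 0.2500, f(x_0) = 1.284025, coefficient = 1
x_1 = 0.5000, f(x_1) = 1.648721, coefficient = 2
x_2 = 0.7500, f(x_2) = 2.117000, coefficient = 2
x_3 = 1.0000, f(x_3) = 2.718282, coefficient = 2
x_4 = 1.2500, f(x_4) = 3.490343, coefficient = 1

I ≈ (0.250000/2) × 17.742375 = 2.217797
Exact value: 2.206318
Error: 0.011479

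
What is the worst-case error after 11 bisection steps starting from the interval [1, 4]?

Bisection error bound: |error| ≤ (b-a)/2^n
|error| ≤ (4 - 1)/2^11 = 3/2^11
|error| ≤ 0.0014648438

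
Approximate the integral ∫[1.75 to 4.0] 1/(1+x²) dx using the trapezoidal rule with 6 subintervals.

f(x) = 1/(1+x²)
a = 1.75, b = 4.0, n = 6
h = (b - a)/n = 0.375000

Trapezoidal rule: (h/2)[f(x₀) + 2f(x₁) + 2f(x₂) + ... + f(xₙ)]

x_0 = 1.7500, f(x_0) = 0.246154, coefficient = 1
x_1 = 2.1250, f(x_1) = 0.181303, coefficient = 2
x_2 = 2.5000, f(x_2) = 0.137931, coefficient = 2
x_3 = 2.8750, f(x_3) = 0.107926, coefficient = 2
x_4 = 3.2500, f(x_4) = 0.086486, coefficient = 2
x_5 = 3.6250, f(x_5) = 0.070718, coefficient = 2
x_6 = 4.0000, f(x_6) = 0.058824, coefficient = 1

I ≈ (0.375000/2) × 1.473707 = 0.276320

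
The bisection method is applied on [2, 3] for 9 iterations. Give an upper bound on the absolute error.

Bisection error bound: |error| ≤ (b-a)/2^n
|error| ≤ (3 - 2)/2^9 = 1/2^9
|error| ≤ 0.0019531250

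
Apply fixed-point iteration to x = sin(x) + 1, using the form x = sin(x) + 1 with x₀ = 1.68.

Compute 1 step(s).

Equation: x = sin(x) + 1
Fixed-point form: x = sin(x) + 1
x₀ = 1.68

x_1 = g(1.680000) = 1.994043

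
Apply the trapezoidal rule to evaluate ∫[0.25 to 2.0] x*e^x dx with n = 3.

f(x) = x*e^x
a = 0.25, b = 2.0, n = 3
h = (b - a)/n = 0.583333

Trapezoidal rule: (h/2)[f(x₀) + 2f(x₁) + 2f(x₂) + ... + f(xₙ)]

x_0 = 0.2500, f(x_0) = 0.321006, coefficient = 1
x_1 = 0.8333, f(x_1) = 1.917480, coefficient = 2
x_2 = 1.4167, f(x_2) = 5.841417, coefficient = 2
x_3 = 2.0000, f(x_3) = 14.778112, coefficient = 1

I ≈ (0.583333/2) × 30.616912 = 8.929933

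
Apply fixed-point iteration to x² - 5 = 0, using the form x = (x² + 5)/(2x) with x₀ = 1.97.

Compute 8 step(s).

Equation: x² - 5 = 0
Fixed-point form: x = (x² + 5)/(2x)
x₀ = 1.97

x_1 = g(1.970000) = 2.254036
x_2 = g(2.254036) = 2.236140
x_3 = g(2.236140) = 2.236068
x_4 = g(2.236068) = 2.236068
x_5 = g(2.236068) = 2.236068
x_6 = g(2.236068) = 2.236068
x_7 = g(2.236068) = 2.236068
x_8 = g(2.236068) = 2.236068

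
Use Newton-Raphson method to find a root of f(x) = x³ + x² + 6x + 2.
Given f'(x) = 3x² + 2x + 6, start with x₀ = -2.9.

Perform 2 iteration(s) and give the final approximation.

f(x) = x³ + x² + 6x + 2
f'(x) = 3x² + 2x + 6
x₀ = -2.9

Newton-Raphson formula: x_{n+1} = x_n - f(x_n)/f'(x_n)

Iteration 1:
  f(-2.900000) = -31.379000
  f'(-2.900000) = 25.430000
  x_1 = -2.900000 - (-31.379000)/25.430000 = -1.666064
Iteration 2:
  f(-1.666064) = -9.845221
  f'(-1.666064) = 10.995177
  x_2 = -1.666064 - (-9.845221)/10.995177 = -0.770651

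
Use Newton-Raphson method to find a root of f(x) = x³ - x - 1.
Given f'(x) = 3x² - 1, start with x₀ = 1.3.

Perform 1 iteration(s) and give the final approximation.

f(x) = x³ - x - 1
f'(x) = 3x² - 1
x₀ = 1.3

Newton-Raphson formula: x_{n+1} = x_n - f(x_n)/f'(x_n)

Iteration 1:
  f(1.300000) = -0.103000
  f'(1.300000) = 4.070000
  x_1 = 1.300000 - (-0.103000)/4.070000 = 1.325307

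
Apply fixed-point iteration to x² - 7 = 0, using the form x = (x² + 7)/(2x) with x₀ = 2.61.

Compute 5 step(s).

Equation: x² - 7 = 0
Fixed-point form: x = (x² + 7)/(2x)
x₀ = 2.61

x_1 = g(2.610000) = 2.645996
x_2 = g(2.645996) = 2.645751
x_3 = g(2.645751) = 2.645751
x_4 = g(2.645751) = 2.645751
x_5 = g(2.645751) = 2.645751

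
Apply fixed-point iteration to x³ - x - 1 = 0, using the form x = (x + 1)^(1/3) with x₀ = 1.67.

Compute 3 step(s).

Equation: x³ - x - 1 = 0
Fixed-point form: x = (x + 1)^(1/3)
x₀ = 1.67

x_1 = g(1.670000) = 1.387300
x_2 = g(1.387300) = 1.336500
x_3 = g(1.336500) = 1.326952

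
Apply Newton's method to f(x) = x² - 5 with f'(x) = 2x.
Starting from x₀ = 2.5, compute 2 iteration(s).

f(x) = x² - 5
f'(x) = 2x
x₀ = 2.5

Newton-Raphson formula: x_{n+1} = x_n - f(x_n)/f'(x_n)

Iteration 1:
  f(2.500000) = 1.250000
  f'(2.500000) = 5.000000
  x_1 = 2.500000 - 1.250000/5.000000 = 2.250000
Iteration 2:
  f(2.250000) = 0.062500
  f'(2.250000) = 4.500000
  x_2 = 2.250000 - 0.062500/4.500000 = 2.236111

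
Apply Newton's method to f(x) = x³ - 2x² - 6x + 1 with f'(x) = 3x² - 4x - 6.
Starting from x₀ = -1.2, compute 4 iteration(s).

f(x) = x³ - 2x² - 6x + 1
f'(x) = 3x² - 4x - 6
x₀ = -1.2

Newton-Raphson formula: x_{n+1} = x_n - f(x_n)/f'(x_n)

Iteration 1:
  f(-1.200000) = 3.592000
  f'(-1.200000) = 3.120000
  x_1 = -1.200000 - 3.592000/3.120000 = -2.351282
Iteration 2:
  f(-2.351282) = -8.948489
  f'(-2.351282) = 19.990710
  x_2 = -2.351282 - (-8.948489)/19.990710 = -1.903650
Iteration 3:
  f(-1.903650) = -1.724468
  f'(-1.903650) = 12.486245
  x_3 = -1.903650 - (-1.724468)/12.486245 = -1.765540
Iteration 4:
  f(-1.765540) = -0.144446
  f'(-1.765540) = 10.413558
  x_4 = -1.765540 - (-0.144446)/10.413558 = -1.751669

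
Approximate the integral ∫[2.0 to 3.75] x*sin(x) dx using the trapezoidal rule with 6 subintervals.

f(x) = x*sin(x)
a = 2.0, b = 3.75, n = 6
h = (b - a)/n = 0.291667

Trapezoidal rule: (h/2)[f(x₀) + 2f(x₁) + 2f(x₂) + ... + f(xₙ)]

x_0 = 2.0000, f(x_0) = 1.818595, coefficient = 1
x_1 = 2.2917, f(x_1) = 1.721572, coefficient = 2
x_2 = 2.5833, f(x_2) = 1.368419, coefficient = 2
x_3 = 2.8750, f(x_3) = 0.757407, coefficient = 2
x_4 = 3.1667, f(x_4) = -0.079393, coefficient = 2
x_5 = 3.4583, f(x_5) = -1.077171, coefficient = 2
x_6 = 3.7500, f(x_6) = -2.143355, coefficient = 1

I ≈ (0.291667/2) × 5.056910 = 0.737466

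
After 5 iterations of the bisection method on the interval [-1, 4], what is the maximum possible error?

Bisection error bound: |error| ≤ (b-a)/2^n
|error| ≤ (4 - (-1))/2^5 = 5/2^5
|error| ≤ 0.1562500000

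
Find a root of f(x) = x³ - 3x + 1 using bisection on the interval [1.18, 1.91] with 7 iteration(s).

f(x) = x³ - 3x + 1
Initial interval: [1.18, 1.91]

Iteration 1:
  c_1 = (1.180000 + 1.910000)/2 = 1.545000
  f(c_1) = f(1.545000) = 0.052954
  f(a) × f(c) < 0, new interval: [1.180000, 1.545000]
Iteration 2:
  c_2 = (1.180000 + 1.545000)/2 = 1.362500
  f(c_2) = f(1.362500) = -0.558146
  f(a) × f(c) ≥ 0, new interval: [1.362500, 1.545000]
Iteration 3:
  c_3 = (1.362500 + 1.545000)/2 = 1.453750
  f(c_3) = f(1.453750) = -0.288911
  f(a) × f(c) ≥ 0, new interval: [1.453750, 1.545000]
Iteration 4:
  c_4 = (1.453750 + 1.545000)/2 = 1.499375
  f(c_4) = f(1.499375) = -0.127342
  f(a) × f(c) ≥ 0, new interval: [1.499375, 1.545000]
Iteration 5:
  c_5 = (1.499375 + 1.545000)/2 = 1.522187
  f(c_5) = f(1.522187) = -0.039571
  f(a) × f(c) ≥ 0, new interval: [1.522187, 1.545000]
Iteration 6:
  c_6 = (1.522187 + 1.545000)/2 = 1.533594
  f(c_6) = f(1.533594) = 0.006093
  f(a) × f(c) < 0, new interval: [1.522187, 1.533594]
Iteration 7:
  c_7 = (1.522187 + 1.533594)/2 = 1.527891
  f(c_7) = f(1.527891) = -0.016888
  f(a) × f(c) ≥ 0, new interval: [1.527891, 1.533594]

After 7 iteration(s), the approximation is c_7 = 1.527891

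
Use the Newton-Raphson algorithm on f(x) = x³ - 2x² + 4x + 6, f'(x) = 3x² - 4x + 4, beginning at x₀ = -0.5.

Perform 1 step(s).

f(x) = x³ - 2x² + 4x + 6
f'(x) = 3x² - 4x + 4
x₀ = -0.5

Newton-Raphson formula: x_{n+1} = x_n - f(x_n)/f'(x_n)

Iteration 1:
  f(-0.500000) = 3.375000
  f'(-0.500000) = 6.750000
  x_1 = -0.500000 - 3.375000/6.750000 = -1.000000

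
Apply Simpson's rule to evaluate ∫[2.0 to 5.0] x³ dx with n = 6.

f(x) = x³
a = 2.0, b = 5.0, n = 6
h = (b - a)/n = 0.500000

Simpson's rule: (h/3)[f(x₀) + 4f(x₁) + 2f(x₂) + ... + f(xₙ)]

x_0 = 2.0000, f(x_0) = 8.000000, coefficient = 1
x_1 = 2.5000, f(x_1) = 15.625000, coefficient = 4
x_2 = 3.0000, f(x_2) = 27.000000, coefficient = 2
x_3 = 3.5000, f(x_3) = 42.875000, coefficient = 4
x_4 = 4.0000, f(x_4) = 64.000000, coefficient = 2
x_5 = 4.5000, f(x_5) = 91.125000, coefficient = 4
x_6 = 5.0000, f(x_6) = 125.000000, coefficient = 1

I ≈ (0.500000/3) × 913.500000 = 152.250000
Exact value: 152.250000
Error: 0.000000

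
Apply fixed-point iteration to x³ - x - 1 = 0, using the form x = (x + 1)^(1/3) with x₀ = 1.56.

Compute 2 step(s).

Equation: x³ - x - 1 = 0
Fixed-point form: x = (x + 1)^(1/3)
x₀ = 1.56

x_1 = g(1.560000) = 1.367981
x_2 = g(1.367981) = 1.332885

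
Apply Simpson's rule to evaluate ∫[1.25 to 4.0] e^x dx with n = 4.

f(x) = e^x
a = 1.25, b = 4.0, n = 4
h = (b - a)/n = 0.687500

Simpson's rule: (h/3)[f(x₀) + 4f(x₁) + 2f(x₂) + ... + f(xₙ)]

x_0 = 1.2500, f(x_0) = 3.490343, coefficient = 1
x_1 = 1.9375, f(x_1) = 6.941376, coefficient = 4
x_2 = 2.6250, f(x_2) = 13.804574, coefficient = 2
x_3 = 3.3125, f(x_3) = 27.453674, coefficient = 4
x_4 = 4.0000, f(x_4) = 54.598150, coefficient = 1

I ≈ (0.687500/3) × 223.277840 = 51.167838
Exact value: 51.107807
Error: 0.060031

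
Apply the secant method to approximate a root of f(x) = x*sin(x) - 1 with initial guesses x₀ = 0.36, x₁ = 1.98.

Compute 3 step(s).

f(x) = x*sin(x) - 1
x₀ = 0.36, x₁ = 1.98

Secant formula: x_{n+1} = x_n - f(x_n)(x_n - x_{n-1})/(f(x_n) - f(x_{n-1}))

Iteration 1:
  f(0.360000) = -0.873181
  f(1.980000) = 0.816527
  x_2 = 1.980000 - 0.816527×(1.980000 - 0.360000)/(0.816527 - (-0.873181))
       = 1.197158
Iteration 2:
  f(1.980000) = 0.816527
  f(1.197158) = 0.114561
  x_3 = 1.197158 - 0.114561×(1.197158 - 1.980000)/(0.114561 - 0.816527)
       = 1.069398
Iteration 3:
  f(1.197158) = 0.114561
  f(1.069398) = -0.062233
  x_4 = 1.069398 - (-0.062233)×(1.069398 - 1.197158)/(-0.062233 - 0.114561)
       = 1.114371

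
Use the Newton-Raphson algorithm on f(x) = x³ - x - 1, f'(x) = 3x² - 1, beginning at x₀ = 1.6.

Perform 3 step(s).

f(x) = x³ - x - 1
f'(x) = 3x² - 1
x₀ = 1.6

Newton-Raphson formula: x_{n+1} = x_n - f(x_n)/f'(x_n)

Iteration 1:
  f(1.600000) = 1.496000
  f'(1.600000) = 6.680000
  x_1 = 1.600000 - 1.496000/6.680000 = 1.376048
Iteration 2:
  f(1.376048) = 0.229510
  f'(1.376048) = 4.680524
  x_2 = 1.376048 - 0.229510/4.680524 = 1.327013
Iteration 3:
  f(1.327013) = 0.009808
  f'(1.327013) = 4.282890
  x_3 = 1.327013 - 0.009808/4.282890 = 1.324723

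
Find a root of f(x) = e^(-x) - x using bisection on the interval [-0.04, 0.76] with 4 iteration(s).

f(x) = e^(-x) - x
Initial interval: [-0.04, 0.76]

Iteration 1:
  c_1 = (-0.040000 + 0.760000)/2 = 0.360000
  f(c_1) = f(0.360000) = 0.337676
  f(a) × f(c) ≥ 0, new interval: [0.360000, 0.760000]
Iteration 2:
  c_2 = (0.360000 + 0.760000)/2 = 0.560000
  f(c_2) = f(0.560000) = 0.011209
  f(a) × f(c) ≥ 0, new interval: [0.560000, 0.760000]
Iteration 3:
  c_3 = (0.560000 + 0.760000)/2 = 0.660000
  f(c_3) = f(0.660000) = -0.143149
  f(a) × f(c) < 0, new interval: [0.560000, 0.660000]
Iteration 4:
  c_4 = (0.560000 + 0.660000)/2 = 0.610000
  f(c_4) = f(0.610000) = -0.066649
  f(a) × f(c) < 0, new interval: [0.560000, 0.610000]

After 4 iteration(s), the approximation is c_4 = 0.610000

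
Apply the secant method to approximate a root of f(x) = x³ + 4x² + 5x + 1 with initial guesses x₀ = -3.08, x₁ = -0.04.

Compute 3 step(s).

f(x) = x³ + 4x² + 5x + 1
x₀ = -3.08, x₁ = -0.04

Secant formula: x_{n+1} = x_n - f(x_n)(x_n - x_{n-1})/(f(x_n) - f(x_{n-1}))

Iteration 1:
  f(-3.080000) = -5.672512
  f(-0.040000) = 0.806336
  x_2 = -0.040000 - 0.806336×(-0.040000 - (-3.080000))/(0.806336 - (-5.672512))
       = -0.418348
Iteration 2:
  f(-0.040000) = 0.806336
  f(-0.418348) = -0.464898
  x_3 = -0.418348 - (-0.464898)×(-0.418348 - (-0.040000))/(-0.464898 - 0.806336)
       = -0.279984
Iteration 3:
  f(-0.418348) = -0.464898
  f(-0.279984) = -0.108304
  x_4 = -0.279984 - (-0.108304)×(-0.279984 - (-0.418348))/(-0.108304 - (-0.464898))
       = -0.237960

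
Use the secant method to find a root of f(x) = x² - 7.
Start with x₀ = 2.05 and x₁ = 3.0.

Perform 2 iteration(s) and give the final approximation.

f(x) = x² - 7
x₀ = 2.05, x₁ = 3.0

Secant formula: x_{n+1} = x_n - f(x_n)(x_n - x_{n-1})/(f(x_n) - f(x_{n-1}))

Iteration 1:
  f(2.050000) = -2.797500
  f(3.000000) = 2.000000
  x_2 = 3.000000 - 2.000000×(3.000000 - 2.050000)/(2.000000 - (-2.797500))
       = 2.603960
Iteration 2:
  f(3.000000) = 2.000000
  f(2.603960) = -0.219390
  x_3 = 2.603960 - (-0.219390)×(2.603960 - 3.000000)/(-0.219390 - 2.000000)
       = 2.643110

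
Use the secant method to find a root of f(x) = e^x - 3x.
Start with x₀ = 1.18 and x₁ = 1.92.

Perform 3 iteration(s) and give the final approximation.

f(x) = e^x - 3x
x₀ = 1.18, x₁ = 1.92

Secant formula: x_{n+1} = x_n - f(x_n)(x_n - x_{n-1})/(f(x_n) - f(x_{n-1}))

Iteration 1:
  f(1.180000) = -0.285626
  f(1.920000) = 1.060958
  x_2 = 1.920000 - 1.060958×(1.920000 - 1.180000)/(1.060958 - (-0.285626))
       = 1.336962
Iteration 2:
  f(1.920000) = 1.060958
  f(1.336962) = -0.203427
  x_3 = 1.336962 - (-0.203427)×(1.336962 - 1.920000)/(-0.203427 - 1.060958)
       = 1.430767
Iteration 3:
  f(1.336962) = -0.203427
  f(1.430767) = -0.110395
  x_4 = 1.430767 - (-0.110395)×(1.430767 - 1.336962)/(-0.110395 - (-0.203427))
       = 1.542080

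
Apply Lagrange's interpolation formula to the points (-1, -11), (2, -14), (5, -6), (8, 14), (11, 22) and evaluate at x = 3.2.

Lagrange interpolation formula:
P(x) = Σ yᵢ × Lᵢ(x)
where Lᵢ(x) = Π_{j≠i} (x - xⱼ)/(xᵢ - xⱼ)

L_0(3.2) = (3.2 - 2)/(-1 - 2) × (3.2 - 5)/(-1 - 5) × (3.2 - 8)/(-1 - 8) × (3.2 - 11)/(-1 - 11) = -0.041600
L_1(3.2) = (3.2 - (-1))/(2 - (-1)) × (3.2 - 5)/(2 - 5) × (3.2 - 8)/(2 - 8) × (3.2 - 11)/(2 - 11) = 0.582400
L_2(3.2) = (3.2 - (-1))/(5 - (-1)) × (3.2 - 2)/(5 - 2) × (3.2 - 8)/(5 - 8) × (3.2 - 11)/(5 - 11) = 0.582400
L_3(3.2) = (3.2 - (-1))/(8 - (-1)) × (3.2 - 2)/(8 - 2) × (3.2 - 5)/(8 - 5) × (3.2 - 11)/(8 - 11) = -0.145600
L_4(3.2) = (3.2 - (-1))/(11 - (-1)) × (3.2 - 2)/(11 - 2) × (3.2 - 5)/(11 - 5) × (3.2 - 8)/(11 - 8) = 0.022400

P(3.2) = (-11)×L_0(3.2) + (-14)×L_1(3.2) + (-6)×L_2(3.2) + 14×L_3(3.2) + 22×L_4(3.2)
P(3.2) = -12.736000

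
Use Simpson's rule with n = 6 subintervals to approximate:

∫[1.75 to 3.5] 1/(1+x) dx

f(x) = 1/(1+x)
a = 1.75, b = 3.5, n = 6
h = (b - a)/n = 0.291667

Simpson's rule: (h/3)[f(x₀) + 4f(x₁) + 2f(x₂) + ... + f(xₙ)]

x_0 = 1.7500, f(x_0) = 0.363636, coefficient = 1
x_1 = 2.0417, f(x_1) = 0.328767, coefficient = 4
x_2 = 2.3333, f(x_2) = 0.300000, coefficient = 2
x_3 = 2.6250, f(x_3) = 0.275862, coefficient = 4
x_4 = 2.9167, f(x_4) = 0.255319, coefficient = 2
x_5 = 3.2083, f(x_5) = 0.237624, coefficient = 4
x_6 = 3.5000, f(x_6) = 0.222222, coefficient = 1

I ≈ (0.291667/3) × 5.065509 = 0.492480
Exact value: 0.492476
Error: 0.000004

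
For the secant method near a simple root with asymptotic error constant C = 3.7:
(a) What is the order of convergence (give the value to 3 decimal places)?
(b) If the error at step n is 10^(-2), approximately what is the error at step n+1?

(a) Secant method has superlinear convergence with order φ = (1+√5)/2 ≈ 1.618.
    This means |e_{n+1}| ≈ C|e_n|^1.618.

(b) With |e_n| = 10^(-2) and C = 3.7:
    |e_{n+1}| ≈ 3.7 × (10^(-2))^1.618 = 3.7 × 10^(-3.24)

(a) ≈ 1.618 (golden ratio); (b) |e_{n+1}| ≈ 2.148e-03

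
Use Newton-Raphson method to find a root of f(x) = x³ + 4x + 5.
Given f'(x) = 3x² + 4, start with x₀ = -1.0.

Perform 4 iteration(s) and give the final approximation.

f(x) = x³ + 4x + 5
f'(x) = 3x² + 4
x₀ = -1.0

Newton-Raphson formula: x_{n+1} = x_n - f(x_n)/f'(x_n)

Iteration 1:
  f(-1.000000) = 0.000000
  f'(-1.000000) = 7.000000
  x_1 = -1.000000 - 0.000000/7.000000 = -1.000000
Iteration 2:
  f(-1.000000) = 0.000000
  f'(-1.000000) = 7.000000
  x_2 = -1.000000 - 0.000000/7.000000 = -1.000000
Iteration 3:
  f(-1.000000) = 0.000000
  f'(-1.000000) = 7.000000
  x_3 = -1.000000 - 0.000000/7.000000 = -1.000000
Iteration 4:
  f(-1.000000) = 0.000000
  f'(-1.000000) = 7.000000
  x_4 = -1.000000 - 0.000000/7.000000 = -1.000000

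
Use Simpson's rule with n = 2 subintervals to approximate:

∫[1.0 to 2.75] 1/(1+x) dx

f(x) = 1/(1+x)
a = 1.0, b = 2.75, n = 2
h = (b - a)/n = 0.875000

Simpson's rule: (h/3)[f(x₀) + 4f(x₁) + 2f(x₂) + ... + f(xₙ)]

x_0 = 1.0000, f(x_0) = 0.500000, coefficient = 1
x_1 = 1.8750, f(x_1) = 0.347826, coefficient = 4
x_2 = 2.7500, f(x_2) = 0.266667, coefficient = 1

I ≈ (0.875000/3) × 2.157971 = 0.629408
Exact value: 0.628609
Error: 0.000800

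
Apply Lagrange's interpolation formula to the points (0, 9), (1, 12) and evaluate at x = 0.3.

Lagrange interpolation formula:
P(x) = Σ yᵢ × Lᵢ(x)
where Lᵢ(x) = Π_{j≠i} (x - xⱼ)/(xᵢ - xⱼ)

L_0(0.3) = (0.3 - 1)/(0 - 1) = 0.700000
L_1(0.3) = (0.3 - 0)/(1 - 0) = 0.300000

P(0.3) = 9×L_0(0.3) + 12×L_1(0.3)
P(0.3) = 9.900000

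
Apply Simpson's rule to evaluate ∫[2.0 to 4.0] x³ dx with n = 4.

f(x) = x³
a = 2.0, b = 4.0, n = 4
h = (b - a)/n = 0.500000

Simpson's rule: (h/3)[f(x₀) + 4f(x₁) + 2f(x₂) + ... + f(xₙ)]

x_0 = 2.0000, f(x_0) = 8.000000, coefficient = 1
x_1 = 2.5000, f(x_1) = 15.625000, coefficient = 4
x_2 = 3.0000, f(x_2) = 27.000000, coefficient = 2
x_3 = 3.5000, f(x_3) = 42.875000, coefficient = 4
x_4 = 4.0000, f(x_4) = 64.000000, coefficient = 1

I ≈ (0.500000/3) × 360.000000 = 60.000000
Exact value: 60.000000
Error: 0.000000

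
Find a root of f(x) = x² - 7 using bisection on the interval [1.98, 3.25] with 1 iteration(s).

f(x) = x² - 7
Initial interval: [1.98, 3.25]

Iteration 1:
  c_1 = (1.980000 + 3.250000)/2 = 2.615000
  f(c_1) = f(2.615000) = -0.161775
  f(a) × f(c) ≥ 0, new interval: [2.615000, 3.250000]

After 1 iteration(s), the approximation is c_1 = 2.615000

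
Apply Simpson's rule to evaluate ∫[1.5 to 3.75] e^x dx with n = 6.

f(x) = e^x
a = 1.5, b = 3.75, n = 6
h = (b - a)/n = 0.375000

Simpson's rule: (h/3)[f(x₀) + 4f(x₁) + 2f(x₂) + ... + f(xₙ)]

x_0 = 1.5000, f(x_0) = 4.481689, coefficient = 1
x_1 = 1.8750, f(x_1) = 6.520819, coefficient = 4
x_2 = 2.2500, f(x_2) = 9.487736, coefficient = 2
x_3 = 2.6250, f(x_3) = 13.804574, coefficient = 4
x_4 = 3.0000, f(x_4) = 20.085537, coefficient = 2
x_5 = 3.3750, f(x_5) = 29.224284, coefficient = 4
x_6 = 3.7500, f(x_6) = 42.521082, coefficient = 1

I ≈ (0.375000/3) × 304.348025 = 38.043503
Exact value: 38.039393
Error: 0.004110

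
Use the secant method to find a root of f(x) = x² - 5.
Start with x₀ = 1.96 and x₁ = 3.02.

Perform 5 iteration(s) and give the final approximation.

f(x) = x² - 5
x₀ = 1.96, x₁ = 3.02

Secant formula: x_{n+1} = x_n - f(x_n)(x_n - x_{n-1})/(f(x_n) - f(x_{n-1}))

Iteration 1:
  f(1.960000) = -1.158400
  f(3.020000) = 4.120400
  x_2 = 3.020000 - 4.120400×(3.020000 - 1.960000)/(4.120400 - (-1.158400))
       = 2.192610
Iteration 2:
  f(3.020000) = 4.120400
  f(2.192610) = -0.192459
  x_3 = 2.192610 - (-0.192459)×(2.192610 - 3.020000)/(-0.192459 - 4.120400)
       = 2.229532
Iteration 3:
  f(2.192610) = -0.192459
  f(2.229532) = -0.029186
  x_4 = 2.229532 - (-0.029186)×(2.229532 - 2.192610)/(-0.029186 - (-0.192459))
       = 2.236132
Iteration 4:
  f(2.229532) = -0.029186
  f(2.236132) = 0.000287
  x_5 = 2.236132 - 0.000287×(2.236132 - 2.229532)/(0.000287 - (-0.029186))
       = 2.236068
Iteration 5:
  f(2.236132) = 0.000287
  f(2.236068) = 0.000000
  x_6 = 2.236068 - 0.000000×(2.236068 - 2.236132)/(0.000000 - 0.000287)
       = 2.236068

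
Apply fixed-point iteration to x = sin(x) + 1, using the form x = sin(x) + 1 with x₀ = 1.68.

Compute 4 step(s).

Equation: x = sin(x) + 1
Fixed-point form: x = sin(x) + 1
x₀ = 1.68

x_1 = g(1.680000) = 1.994043
x_2 = g(1.994043) = 1.911760
x_3 = g(1.911760) = 1.942433
x_4 = g(1.942433) = 1.931734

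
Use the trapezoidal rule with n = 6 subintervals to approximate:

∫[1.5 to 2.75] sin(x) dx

f(x) = sin(x)
a = 1.5, b = 2.75, n = 6
h = (b - a)/n = 0.208333

Trapezoidal rule: (h/2)[f(x₀) + 2f(x₁) + 2f(x₂) + ... + f(xₙ)]

x_0 = 1.5000, f(x_0) = 0.997495, coefficient = 1
x_1 = 1.7083, f(x_1) = 0.990557, coefficient = 2
x_2 = 1.9167, f(x_2) = 0.940781, coefficient = 2
x_3 = 2.1250, f(x_3) = 0.850320, coefficient = 2
x_4 = 2.3333, f(x_4) = 0.723086, coefficient = 2
x_5 = 2.5417, f(x_5) = 0.564581, coefficient = 2
x_6 = 2.7500, f(x_6) = 0.381661, coefficient = 1

I ≈ (0.208333/2) × 9.517805 = 0.991438
Exact value: 0.995040
Error: 0.003602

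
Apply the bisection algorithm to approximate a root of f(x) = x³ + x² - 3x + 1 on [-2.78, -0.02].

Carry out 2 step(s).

f(x) = x³ + x² - 3x + 1
Initial interval: [-2.78, -0.02]

Iteration 1:
  c_1 = (-2.780000 + (-0.020000))/2 = -1.400000
  f(c_1) = f(-1.400000) = 4.416000
  f(a) × f(c) < 0, new interval: [-2.780000, -1.400000]
Iteration 2:
  c_2 = (-2.780000 + (-1.400000))/2 = -2.090000
  f(c_2) = f(-2.090000) = 2.508771
  f(a) × f(c) < 0, new interval: [-2.780000, -2.090000]

After 2 iteration(s), the approximation is c_2 = -2.090000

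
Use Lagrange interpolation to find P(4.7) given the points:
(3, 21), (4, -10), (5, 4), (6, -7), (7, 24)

Lagrange interpolation formula:
P(x) = Σ yᵢ × Lᵢ(x)
where Lᵢ(x) = Π_{j≠i} (x - xⱼ)/(xᵢ - xⱼ)

L_0(4.7) = (4.7 - 4)/(3 - 4) × (4.7 - 5)/(3 - 5) × (4.7 - 6)/(3 - 6) × (4.7 - 7)/(3 - 7) = -0.026162
L_1(4.7) = (4.7 - 3)/(4 - 3) × (4.7 - 5)/(4 - 5) × (4.7 - 6)/(4 - 6) × (4.7 - 7)/(4 - 7) = 0.254150
L_2(4.7) = (4.7 - 3)/(5 - 3) × (4.7 - 4)/(5 - 4) × (4.7 - 6)/(5 - 6) × (4.7 - 7)/(5 - 7) = 0.889525
L_3(4.7) = (4.7 - 3)/(6 - 3) × (4.7 - 4)/(6 - 4) × (4.7 - 5)/(6 - 5) × (4.7 - 7)/(6 - 7) = -0.136850
L_4(4.7) = (4.7 - 3)/(7 - 3) × (4.7 - 4)/(7 - 4) × (4.7 - 5)/(7 - 5) × (4.7 - 6)/(7 - 6) = 0.019337

P(4.7) = 21×L_0(4.7) + (-10)×L_1(4.7) + 4×L_2(4.7) + (-7)×L_3(4.7) + 24×L_4(4.7)
P(4.7) = 1.889238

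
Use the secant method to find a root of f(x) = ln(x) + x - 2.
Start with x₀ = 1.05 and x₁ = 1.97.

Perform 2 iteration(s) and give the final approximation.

f(x) = ln(x) + x - 2
x₀ = 1.05, x₁ = 1.97

Secant formula: x_{n+1} = x_n - f(x_n)(x_n - x_{n-1})/(f(x_n) - f(x_{n-1}))

Iteration 1:
  f(1.050000) = -0.901210
  f(1.970000) = 0.648034
  x_2 = 1.970000 - 0.648034×(1.970000 - 1.050000)/(0.648034 - (-0.901210))
       = 1.585173
Iteration 2:
  f(1.970000) = 0.648034
  f(1.585173) = 0.045866
  x_3 = 1.585173 - 0.045866×(1.585173 - 1.970000)/(0.045866 - 0.648034)
       = 1.555861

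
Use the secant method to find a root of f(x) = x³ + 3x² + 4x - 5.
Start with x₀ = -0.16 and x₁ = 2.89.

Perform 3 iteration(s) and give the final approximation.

f(x) = x³ + 3x² + 4x - 5
x₀ = -0.16, x₁ = 2.89

Secant formula: x_{n+1} = x_n - f(x_n)(x_n - x_{n-1})/(f(x_n) - f(x_{n-1}))

Iteration 1:
  f(-0.160000) = -5.567296
  f(2.890000) = 55.753869
  x_2 = 2.890000 - 55.753869×(2.890000 - (-0.160000))/(55.753869 - (-5.567296))
       = 0.116907
Iteration 2:
  f(2.890000) = 55.753869
  f(0.116907) = -4.489773
  x_3 = 0.116907 - (-4.489773)×(0.116907 - 2.890000)/(-4.489773 - 55.753869)
       = 0.323577
Iteration 3:
  f(0.116907) = -4.489773
  f(0.323577) = -3.357707
  x_4 = 0.323577 - (-3.357707)×(0.323577 - 0.116907)/(-3.357707 - (-4.489773))
       = 0.936560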